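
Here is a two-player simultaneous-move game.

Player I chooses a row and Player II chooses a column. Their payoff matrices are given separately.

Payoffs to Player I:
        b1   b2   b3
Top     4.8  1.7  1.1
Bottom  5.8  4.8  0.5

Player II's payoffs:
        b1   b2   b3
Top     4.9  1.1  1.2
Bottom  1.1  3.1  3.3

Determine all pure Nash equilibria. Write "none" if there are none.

No pure-strategy Nash equilibrium.

For each strategy profile, look for a profitable unilateral deviation.
(Top, b1): Player I can switch to Bottom (4.8 → 5.8). Not NE.
(Top, b2): Player I can switch to Bottom (1.7 → 4.8). Not NE.
(Top, b3): Player II can switch to b1 (1.2 → 4.9). Not NE.
(Bottom, b1): Player II can switch to b2 (1.1 → 3.1). Not NE.
(Bottom, b2): Player II can switch to b3 (3.1 → 3.3). Not NE.
(Bottom, b3): Player I can switch to Top (0.5 → 1.1). Not NE.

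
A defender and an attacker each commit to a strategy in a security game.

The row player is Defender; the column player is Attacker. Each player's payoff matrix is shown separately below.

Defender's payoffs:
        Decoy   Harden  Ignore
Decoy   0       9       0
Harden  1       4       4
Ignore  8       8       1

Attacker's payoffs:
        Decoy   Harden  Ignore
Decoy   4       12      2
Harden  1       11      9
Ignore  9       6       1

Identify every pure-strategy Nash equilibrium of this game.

Pure-strategy Nash equilibria: (Decoy, Harden) and (Ignore, Decoy)

(Decoy, Decoy): Defender can switch to Harden (0 → 1). Not NE.
(Decoy, Harden): Defender gets 9, best alternative 8; Attacker gets 12, best alternative 4. No profitable deviation — NE.
(Decoy, Ignore): Defender can switch to Harden (0 → 4). Not NE.
(Harden, Decoy): Defender can switch to Ignore (1 → 8). Not NE.
(Harden, Harden): Defender can switch to Decoy (4 → 9). Not NE.
(Harden, Ignore): Attacker can switch to Harden (9 → 11). Not NE.
(Ignore, Decoy): Defender gets 8, best alternative 1; Attacker gets 9, best alternative 6. No profitable deviation — NE.
(Ignore, Harden): Defender can switch to Decoy (8 → 9). Not NE.
(Ignore, Ignore): Defender can switch to Harden (1 → 4). Not NE.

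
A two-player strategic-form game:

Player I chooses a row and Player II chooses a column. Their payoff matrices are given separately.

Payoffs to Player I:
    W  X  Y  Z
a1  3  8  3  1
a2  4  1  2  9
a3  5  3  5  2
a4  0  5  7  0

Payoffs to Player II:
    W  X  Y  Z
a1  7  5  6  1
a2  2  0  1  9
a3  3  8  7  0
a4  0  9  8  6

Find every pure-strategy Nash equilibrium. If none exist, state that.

Pure NE: (a2, Z)

Mark each player's best response to every combination of opponents' strategies; a profile where every player is best-responding is a pure Nash equilibrium.
Player I against W: payoffs 3, 4, 5, 0 → best response a3.
Player I against X: payoffs 8, 1, 3, 5 → best response a1.
Player I against Y: payoffs 3, 2, 5, 7 → best response a4.
Player I against Z: payoffs 1, 9, 2, 0 → best response a2.
Player II against a1: payoffs 7, 5, 6, 1 → best response W.
Player II against a2: payoffs 2, 0, 1, 9 → best response Z.
Player II against a3: payoffs 3, 8, 7, 0 → best response X.
Player II against a4: payoffs 0, 9, 8, 6 → best response X.
Mutual best responses: (a2, Z).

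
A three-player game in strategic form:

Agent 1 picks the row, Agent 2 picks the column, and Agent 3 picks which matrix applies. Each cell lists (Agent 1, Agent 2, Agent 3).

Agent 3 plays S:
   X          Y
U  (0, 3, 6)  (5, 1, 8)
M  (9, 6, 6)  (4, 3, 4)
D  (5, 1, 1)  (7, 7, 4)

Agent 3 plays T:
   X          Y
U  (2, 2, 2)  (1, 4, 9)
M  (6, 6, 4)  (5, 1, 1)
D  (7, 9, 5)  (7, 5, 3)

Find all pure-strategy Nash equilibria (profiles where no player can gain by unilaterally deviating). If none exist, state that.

The pure Nash equilibria are (M, X, S), (D, X, T), (D, Y, S).

For each strategy profile, look for a profitable unilateral deviation.
(U, X, S): Agent 1 can switch to M (0 → 9). Not NE.
(U, X, T): Agent 1 can switch to M (2 → 6). Not NE.
(U, Y, S): Agent 1 can switch to D (5 → 7). Not NE.
(U, Y, T): Agent 1 can switch to M (1 → 5). Not NE.
(M, X, S): Agent 1 gets 9, best alternative 5; Agent 2 gets 6, best alternative 3; Agent 3 gets 6, best alternative 4. No profitable deviation — NE.
(M, X, T): Agent 1 can switch to D (6 → 7). Not NE.
(M, Y, S): Agent 1 can switch to U (4 → 5). Not NE.
(D, X, T): Agent 1 gets 7, best alternative 6; Agent 2 gets 9, best alternative 5; Agent 3 gets 5, best alternative 1. No profitable deviation — NE.
(D, Y, S): Agent 1 gets 7, best alternative 5; Agent 2 gets 7, best alternative 1; Agent 3 gets 4, best alternative 3. No profitable deviation — NE.
(The remaining 3 profiles each have a profitable deviation by the same check.)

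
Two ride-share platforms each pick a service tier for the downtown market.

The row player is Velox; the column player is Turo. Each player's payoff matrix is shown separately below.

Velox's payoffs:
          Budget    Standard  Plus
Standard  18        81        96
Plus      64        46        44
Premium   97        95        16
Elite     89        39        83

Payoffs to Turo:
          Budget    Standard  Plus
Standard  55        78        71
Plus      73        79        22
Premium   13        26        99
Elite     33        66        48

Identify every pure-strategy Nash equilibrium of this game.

This game has no pure Nash equilibrium.

Velox against Budget: payoffs 18, 64, 97, 89 → best response Premium.
Velox against Standard: payoffs 81, 46, 95, 39 → best response Premium.
Velox against Plus: payoffs 96, 44, 16, 83 → best response Standard.
Turo against Standard: payoffs 55, 78, 71 → best response Standard.
Turo against Plus: payoffs 73, 79, 22 → best response Standard.
Turo against Premium: payoffs 13, 26, 99 → best response Plus.
Turo against Elite: payoffs 33, 66, 48 → best response Standard.
No profile is a mutual best response for all players.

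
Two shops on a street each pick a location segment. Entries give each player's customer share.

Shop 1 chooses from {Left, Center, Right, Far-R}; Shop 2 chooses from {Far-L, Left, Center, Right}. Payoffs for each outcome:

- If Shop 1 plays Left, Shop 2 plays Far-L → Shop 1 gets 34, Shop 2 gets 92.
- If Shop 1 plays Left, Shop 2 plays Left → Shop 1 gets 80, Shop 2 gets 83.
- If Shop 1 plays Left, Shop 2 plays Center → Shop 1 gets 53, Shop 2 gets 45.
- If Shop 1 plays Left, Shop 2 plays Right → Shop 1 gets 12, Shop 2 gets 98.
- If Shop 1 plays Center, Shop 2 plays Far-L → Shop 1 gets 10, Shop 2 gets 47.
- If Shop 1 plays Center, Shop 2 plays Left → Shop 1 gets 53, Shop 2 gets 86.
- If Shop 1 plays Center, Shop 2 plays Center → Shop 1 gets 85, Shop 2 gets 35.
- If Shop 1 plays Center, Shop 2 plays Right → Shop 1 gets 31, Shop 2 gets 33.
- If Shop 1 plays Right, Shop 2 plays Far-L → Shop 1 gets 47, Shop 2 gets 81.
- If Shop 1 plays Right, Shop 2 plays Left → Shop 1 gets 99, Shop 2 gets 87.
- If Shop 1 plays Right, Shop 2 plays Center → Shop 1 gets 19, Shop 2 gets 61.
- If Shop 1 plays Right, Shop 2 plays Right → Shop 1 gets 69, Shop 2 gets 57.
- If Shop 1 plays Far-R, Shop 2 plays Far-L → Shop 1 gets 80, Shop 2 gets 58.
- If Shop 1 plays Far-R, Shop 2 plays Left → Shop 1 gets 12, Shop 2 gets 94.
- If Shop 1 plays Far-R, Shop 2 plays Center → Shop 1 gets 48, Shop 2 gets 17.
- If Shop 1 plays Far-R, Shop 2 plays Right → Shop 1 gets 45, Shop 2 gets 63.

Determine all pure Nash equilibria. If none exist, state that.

Shop 1 against Far-L: payoffs 34, 10, 47, 80 → best response Far-R.
Shop 1 against Left: payoffs 80, 53, 99, 12 → best response Right.
Shop 1 against Center: payoffs 53, 85, 19, 48 → best response Center.
Shop 1 against Right: payoffs 12, 31, 69, 45 → best response Right.
Shop 2 against Left: payoffs 92, 83, 45, 98 → best response Right.
Shop 2 against Center: payoffs 47, 86, 35, 33 → best response Left.
Shop 2 against Right: payoffs 81, 87, 61, 57 → best response Left.
Shop 2 against Far-R: payoffs 58, 94, 17, 63 → best response Left.
Mutual best responses: (Right, Left).

(Right, Left)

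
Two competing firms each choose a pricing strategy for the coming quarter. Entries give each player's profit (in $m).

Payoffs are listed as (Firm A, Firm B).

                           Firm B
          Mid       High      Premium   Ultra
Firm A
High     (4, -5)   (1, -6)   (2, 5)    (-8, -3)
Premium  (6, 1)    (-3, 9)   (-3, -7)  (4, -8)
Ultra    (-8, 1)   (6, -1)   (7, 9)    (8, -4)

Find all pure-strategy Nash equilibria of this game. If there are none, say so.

(High, Mid): Firm A can switch to Premium (4 → 6). Not NE.
(High, High): Firm A can switch to Ultra (1 → 6). Not NE.
(High, Premium): Firm A can switch to Ultra (2 → 7). Not NE.
(High, Ultra): Firm A can switch to Premium (-8 → 4). Not NE.
(Premium, Mid): Firm B can switch to High (1 → 9). Not NE.
(Premium, High): Firm A can switch to High (-3 → 1). Not NE.
(Ultra, Premium): Firm A gets 7, best alternative 2; Firm B gets 9, best alternative 1. No profitable deviation — NE.
(The remaining 5 profiles each have a profitable deviation by the same check.)

The unique pure-strategy Nash equilibrium is (Ultra, Premium).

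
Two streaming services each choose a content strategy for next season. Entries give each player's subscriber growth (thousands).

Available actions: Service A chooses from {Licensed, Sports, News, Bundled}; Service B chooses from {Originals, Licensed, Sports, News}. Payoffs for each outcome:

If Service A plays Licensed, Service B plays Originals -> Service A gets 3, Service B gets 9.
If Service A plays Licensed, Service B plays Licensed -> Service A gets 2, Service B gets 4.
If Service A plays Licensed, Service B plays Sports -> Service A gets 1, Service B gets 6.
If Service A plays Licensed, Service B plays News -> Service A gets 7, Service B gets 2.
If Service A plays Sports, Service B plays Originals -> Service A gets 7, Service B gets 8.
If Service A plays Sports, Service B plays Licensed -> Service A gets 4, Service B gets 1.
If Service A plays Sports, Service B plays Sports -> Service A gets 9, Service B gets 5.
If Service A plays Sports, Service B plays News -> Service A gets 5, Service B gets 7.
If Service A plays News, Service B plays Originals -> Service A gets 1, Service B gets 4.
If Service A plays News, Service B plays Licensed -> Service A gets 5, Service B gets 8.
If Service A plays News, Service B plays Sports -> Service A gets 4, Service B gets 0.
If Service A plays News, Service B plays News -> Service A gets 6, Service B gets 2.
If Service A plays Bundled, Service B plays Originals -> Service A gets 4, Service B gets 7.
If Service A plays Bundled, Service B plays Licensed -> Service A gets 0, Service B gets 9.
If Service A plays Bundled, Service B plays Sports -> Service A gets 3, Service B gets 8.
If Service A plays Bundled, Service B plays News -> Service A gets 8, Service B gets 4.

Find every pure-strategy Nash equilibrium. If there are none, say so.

(Licensed, Originals): Service A can switch to Sports (3 → 7). Not NE.
(Licensed, Licensed): Service A can switch to Sports (2 → 4). Not NE.
(Licensed, Sports): Service A can switch to Sports (1 → 9). Not NE.
(Licensed, News): Service A can switch to Bundled (7 → 8). Not NE.
(Sports, Originals): Service A gets 7, best alternative 4; Service B gets 8, best alternative 7. No profitable deviation — NE.
(Sports, Licensed): Service A can switch to News (4 → 5). Not NE.
(Sports, Sports): Service B can switch to Originals (5 → 8). Not NE.
(Sports, News): Service A can switch to Licensed (5 → 7). Not NE.
(News, Originals): Service A can switch to Licensed (1 → 3). Not NE.
(News, Licensed): Service A gets 5, best alternative 4; Service B gets 8, best alternative 4. No profitable deviation — NE.
(News, Sports): Service A can switch to Sports (4 → 9). Not NE.
(News, News): Service A can switch to Licensed (6 → 7). Not NE.
(Bundled, Originals): Service A can switch to Sports (4 → 7). Not NE.
(Bundled, Licensed): Service A can switch to Licensed (0 → 2). Not NE.
(The remaining 2 profiles each have a profitable deviation by the same check.)

(Sports, Originals); (News, Licensed)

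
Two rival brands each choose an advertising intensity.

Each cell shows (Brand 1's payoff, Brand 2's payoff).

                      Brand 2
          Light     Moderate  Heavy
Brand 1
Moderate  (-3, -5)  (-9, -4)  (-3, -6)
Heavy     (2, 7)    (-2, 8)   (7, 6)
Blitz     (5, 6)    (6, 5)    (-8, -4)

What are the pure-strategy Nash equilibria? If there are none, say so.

(Blitz, Light)

(Moderate, Light): Brand 1 can switch to Heavy (-3 → 2). Not NE.
(Moderate, Moderate): Brand 1 can switch to Heavy (-9 → -2). Not NE.
(Moderate, Heavy): Brand 1 can switch to Heavy (-3 → 7). Not NE.
(Heavy, Light): Brand 1 can switch to Blitz (2 → 5). Not NE.
(Heavy, Moderate): Brand 1 can switch to Blitz (-2 → 6). Not NE.
(Heavy, Heavy): Brand 2 can switch to Light (6 → 7). Not NE.
(Blitz, Light): Brand 1 gets 5, best alternative 2; Brand 2 gets 6, best alternative 5. No profitable deviation — NE.
(Blitz, Moderate): Brand 2 can switch to Light (5 → 6). Not NE.
(Blitz, Heavy): Brand 1 can switch to Moderate (-8 → -3). Not NE.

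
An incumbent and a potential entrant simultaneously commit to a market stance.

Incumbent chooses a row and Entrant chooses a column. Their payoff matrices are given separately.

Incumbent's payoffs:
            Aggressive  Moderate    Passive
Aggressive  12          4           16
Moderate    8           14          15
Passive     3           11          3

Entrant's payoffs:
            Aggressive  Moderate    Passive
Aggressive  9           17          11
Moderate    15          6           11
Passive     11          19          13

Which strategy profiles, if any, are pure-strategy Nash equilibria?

No pure-strategy Nash equilibrium.

Incumbent against Aggressive: payoffs 12, 8, 3 → best response Aggressive.
Incumbent against Moderate: payoffs 4, 14, 11 → best response Moderate.
Incumbent against Passive: payoffs 16, 15, 3 → best response Aggressive.
Entrant against Aggressive: payoffs 9, 17, 11 → best response Moderate.
Entrant against Moderate: payoffs 15, 6, 11 → best response Aggressive.
Entrant against Passive: payoffs 11, 19, 13 → best response Moderate.
No profile is a mutual best response for all players.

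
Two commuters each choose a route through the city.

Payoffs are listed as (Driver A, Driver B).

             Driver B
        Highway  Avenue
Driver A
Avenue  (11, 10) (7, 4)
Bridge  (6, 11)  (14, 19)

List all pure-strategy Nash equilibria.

The pure Nash equilibria are (Avenue, Highway); (Bridge, Avenue).

For each strategy profile, look for a profitable unilateral deviation.
(Avenue, Highway): Driver A gets 11, best alternative 6; Driver B gets 10, best alternative 4. No profitable deviation — NE.
(Avenue, Avenue): Driver A can switch to Bridge (7 → 14). Not NE.
(Bridge, Highway): Driver A can switch to Avenue (6 → 11). Not NE.
(Bridge, Avenue): Driver A gets 14, best alternative 7; Driver B gets 19, best alternative 11. No profitable deviation — NE.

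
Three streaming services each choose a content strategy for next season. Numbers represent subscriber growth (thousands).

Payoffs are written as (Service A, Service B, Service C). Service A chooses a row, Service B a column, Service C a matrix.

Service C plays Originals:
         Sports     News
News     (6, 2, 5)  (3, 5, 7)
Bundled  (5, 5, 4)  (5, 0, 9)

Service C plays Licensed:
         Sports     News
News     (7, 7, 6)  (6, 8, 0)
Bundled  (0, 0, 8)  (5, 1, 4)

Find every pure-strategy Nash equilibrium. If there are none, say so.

This game has no pure Nash equilibrium.

(News, Sports, Originals): Service B can switch to News (2 → 5). Not NE.
(News, Sports, Licensed): Service B can switch to News (7 → 8). Not NE.
(News, News, Originals): Service A can switch to Bundled (3 → 5). Not NE.
(News, News, Licensed): Service C can switch to Originals (0 → 7). Not NE.
(Bundled, Sports, Originals): Service A can switch to News (5 → 6). Not NE.
(Bundled, Sports, Licensed): Service A can switch to News (0 → 7). Not NE.
(The remaining 2 profiles each have a profitable deviation by the same check.)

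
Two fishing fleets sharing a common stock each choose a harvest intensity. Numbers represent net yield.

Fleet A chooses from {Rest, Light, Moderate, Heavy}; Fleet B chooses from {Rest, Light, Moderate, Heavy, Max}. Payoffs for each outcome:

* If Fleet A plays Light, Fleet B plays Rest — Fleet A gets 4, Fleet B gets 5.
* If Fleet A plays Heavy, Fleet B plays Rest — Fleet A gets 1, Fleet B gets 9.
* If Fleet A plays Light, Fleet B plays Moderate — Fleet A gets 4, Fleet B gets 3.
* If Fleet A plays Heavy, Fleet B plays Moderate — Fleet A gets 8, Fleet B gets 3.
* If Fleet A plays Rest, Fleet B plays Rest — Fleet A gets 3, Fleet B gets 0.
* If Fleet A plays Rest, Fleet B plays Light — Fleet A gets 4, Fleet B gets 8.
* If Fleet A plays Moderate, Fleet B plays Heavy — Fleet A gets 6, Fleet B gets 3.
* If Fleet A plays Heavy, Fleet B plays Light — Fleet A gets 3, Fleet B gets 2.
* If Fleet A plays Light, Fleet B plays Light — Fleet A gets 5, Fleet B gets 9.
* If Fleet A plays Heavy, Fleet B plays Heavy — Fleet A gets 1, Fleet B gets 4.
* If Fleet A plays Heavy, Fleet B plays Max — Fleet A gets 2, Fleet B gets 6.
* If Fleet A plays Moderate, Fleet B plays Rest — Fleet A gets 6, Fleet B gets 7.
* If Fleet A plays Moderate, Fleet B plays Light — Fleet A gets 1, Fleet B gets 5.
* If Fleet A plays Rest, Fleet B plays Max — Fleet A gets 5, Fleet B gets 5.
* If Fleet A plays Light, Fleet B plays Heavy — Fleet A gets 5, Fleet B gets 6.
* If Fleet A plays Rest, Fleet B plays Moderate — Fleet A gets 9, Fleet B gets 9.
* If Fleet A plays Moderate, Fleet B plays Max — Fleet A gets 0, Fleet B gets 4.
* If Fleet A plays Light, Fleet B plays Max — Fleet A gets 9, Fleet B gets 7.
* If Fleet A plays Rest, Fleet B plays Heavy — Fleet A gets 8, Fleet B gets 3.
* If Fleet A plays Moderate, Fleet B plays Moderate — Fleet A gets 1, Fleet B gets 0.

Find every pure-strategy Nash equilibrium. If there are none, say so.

(Rest, Rest): Fleet A can switch to Light (3 → 4). Not NE.
(Rest, Light): Fleet A can switch to Light (4 → 5). Not NE.
(Rest, Moderate): Fleet A gets 9, best alternative 8; Fleet B gets 9, best alternative 8. No profitable deviation — NE.
(Rest, Heavy): Fleet B can switch to Light (3 → 8). Not NE.
(Rest, Max): Fleet A can switch to Light (5 → 9). Not NE.
(Light, Rest): Fleet A can switch to Moderate (4 → 6). Not NE.
(Light, Light): Fleet A gets 5, best alternative 4; Fleet B gets 9, best alternative 7. No profitable deviation — NE.
(Light, Moderate): Fleet A can switch to Rest (4 → 9). Not NE.
(Light, Heavy): Fleet A can switch to Rest (5 → 8). Not NE.
(Light, Max): Fleet B can switch to Light (7 → 9). Not NE.
(Moderate, Rest): Fleet A gets 6, best alternative 4; Fleet B gets 7, best alternative 5. No profitable deviation — NE.
(Moderate, Light): Fleet A can switch to Rest (1 → 4). Not NE.
(Moderate, Moderate): Fleet A can switch to Rest (1 → 9). Not NE.
(The remaining 7 profiles each have a profitable deviation by the same check.)

Pure-strategy Nash equilibria: (Rest, Moderate), (Light, Light), (Moderate, Rest)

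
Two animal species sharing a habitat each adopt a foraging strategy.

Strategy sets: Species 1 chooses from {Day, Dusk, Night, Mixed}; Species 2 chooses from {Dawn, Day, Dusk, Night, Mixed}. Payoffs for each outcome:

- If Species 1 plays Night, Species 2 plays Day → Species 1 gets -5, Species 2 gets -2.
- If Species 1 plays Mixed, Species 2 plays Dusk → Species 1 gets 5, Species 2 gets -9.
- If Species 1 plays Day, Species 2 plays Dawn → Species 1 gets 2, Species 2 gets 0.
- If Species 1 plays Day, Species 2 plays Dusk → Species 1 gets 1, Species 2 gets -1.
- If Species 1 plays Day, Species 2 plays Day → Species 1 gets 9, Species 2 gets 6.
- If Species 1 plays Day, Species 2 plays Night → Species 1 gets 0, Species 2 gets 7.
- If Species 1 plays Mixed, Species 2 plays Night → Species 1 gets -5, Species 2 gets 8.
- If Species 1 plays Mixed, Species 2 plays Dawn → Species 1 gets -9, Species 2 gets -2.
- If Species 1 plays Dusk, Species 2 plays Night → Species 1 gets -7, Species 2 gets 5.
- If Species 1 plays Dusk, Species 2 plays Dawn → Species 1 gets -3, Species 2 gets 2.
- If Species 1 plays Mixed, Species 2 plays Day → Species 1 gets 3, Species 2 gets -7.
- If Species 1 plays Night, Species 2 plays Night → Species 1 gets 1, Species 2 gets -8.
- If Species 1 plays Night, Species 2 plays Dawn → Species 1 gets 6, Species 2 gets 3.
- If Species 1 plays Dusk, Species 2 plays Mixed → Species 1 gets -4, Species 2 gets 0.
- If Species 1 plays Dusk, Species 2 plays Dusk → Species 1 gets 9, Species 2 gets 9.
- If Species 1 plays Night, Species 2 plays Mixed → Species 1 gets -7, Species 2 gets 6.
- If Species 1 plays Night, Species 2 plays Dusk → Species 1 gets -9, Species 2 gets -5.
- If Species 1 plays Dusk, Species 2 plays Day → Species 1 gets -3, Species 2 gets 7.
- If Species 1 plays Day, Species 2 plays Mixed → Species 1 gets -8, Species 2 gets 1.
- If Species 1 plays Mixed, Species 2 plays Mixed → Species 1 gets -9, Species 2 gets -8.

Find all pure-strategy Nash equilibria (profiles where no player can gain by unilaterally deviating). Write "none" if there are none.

(Dusk, Dusk)

Species 1 against Dawn: payoffs 2, -3, 6, -9 → best response Night.
Species 1 against Day: payoffs 9, -3, -5, 3 → best response Day.
Species 1 against Dusk: payoffs 1, 9, -9, 5 → best response Dusk.
Species 1 against Night: payoffs 0, -7, 1, -5 → best response Night.
Species 1 against Mixed: payoffs -8, -4, -7, -9 → best response Dusk.
Species 2 against Day: payoffs 0, 6, -1, 7, 1 → best response Night.
Species 2 against Dusk: payoffs 2, 7, 9, 5, 0 → best response Dusk.
Species 2 against Night: payoffs 3, -2, -5, -8, 6 → best response Mixed.
Species 2 against Mixed: payoffs -2, -7, -9, 8, -8 → best response Night.
Mutual best responses: (Dusk, Dusk).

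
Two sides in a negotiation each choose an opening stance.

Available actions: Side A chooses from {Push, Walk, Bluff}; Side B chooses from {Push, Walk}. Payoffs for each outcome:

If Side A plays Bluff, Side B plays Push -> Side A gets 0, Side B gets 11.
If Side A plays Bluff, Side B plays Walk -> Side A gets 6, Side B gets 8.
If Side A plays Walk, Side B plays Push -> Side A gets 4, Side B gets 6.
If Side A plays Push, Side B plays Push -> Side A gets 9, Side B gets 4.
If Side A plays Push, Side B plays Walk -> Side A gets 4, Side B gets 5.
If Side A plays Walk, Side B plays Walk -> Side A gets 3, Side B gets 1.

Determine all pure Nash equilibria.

Side A against Push: payoffs 9, 4, 0 → best response Push.
Side A against Walk: payoffs 4, 3, 6 → best response Bluff.
Side B against Push: payoffs 4, 5 → best response Walk.
Side B against Walk: payoffs 6, 1 → best response Push.
Side B against Bluff: payoffs 11, 8 → best response Push.
No profile is a mutual best response for all players.

No pure-strategy Nash equilibrium.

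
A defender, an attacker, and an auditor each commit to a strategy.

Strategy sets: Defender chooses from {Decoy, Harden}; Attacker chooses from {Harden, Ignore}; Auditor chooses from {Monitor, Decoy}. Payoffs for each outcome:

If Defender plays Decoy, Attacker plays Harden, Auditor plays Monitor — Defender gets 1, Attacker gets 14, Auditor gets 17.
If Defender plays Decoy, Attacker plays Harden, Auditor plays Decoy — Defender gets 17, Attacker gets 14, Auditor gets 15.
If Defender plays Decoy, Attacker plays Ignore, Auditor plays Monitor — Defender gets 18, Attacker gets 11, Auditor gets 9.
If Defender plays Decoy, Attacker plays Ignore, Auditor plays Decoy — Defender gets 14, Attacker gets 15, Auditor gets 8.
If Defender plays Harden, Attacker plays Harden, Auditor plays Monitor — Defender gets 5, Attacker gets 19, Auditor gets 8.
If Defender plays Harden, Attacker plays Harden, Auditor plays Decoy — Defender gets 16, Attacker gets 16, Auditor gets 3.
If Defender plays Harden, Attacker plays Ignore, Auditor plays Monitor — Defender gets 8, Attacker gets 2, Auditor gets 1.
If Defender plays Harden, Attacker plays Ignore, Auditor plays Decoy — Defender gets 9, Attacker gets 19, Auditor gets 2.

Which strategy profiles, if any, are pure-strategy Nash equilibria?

(Harden, Harden, Monitor)

Defender against (Harden, Monitor): payoffs 1, 5 → best response Harden.
Defender against (Harden, Decoy): payoffs 17, 16 → best response Decoy.
Defender against (Ignore, Monitor): payoffs 18, 8 → best response Decoy.
Defender against (Ignore, Decoy): payoffs 14, 9 → best response Decoy.
Attacker against (Decoy, Monitor): payoffs 14, 11 → best response Harden.
Attacker against (Decoy, Decoy): payoffs 14, 15 → best response Ignore.
Attacker against (Harden, Monitor): payoffs 19, 2 → best response Harden.
Attacker against (Harden, Decoy): payoffs 16, 19 → best response Ignore.
Auditor against (Decoy, Harden): payoffs 17, 15 → best response Monitor.
Auditor against (Decoy, Ignore): payoffs 9, 8 → best response Monitor.
Auditor against (Harden, Harden): payoffs 8, 3 → best response Monitor.
Auditor against (Harden, Ignore): payoffs 1, 2 → best response Decoy.
Mutual best responses: (Harden, Harden, Monitor).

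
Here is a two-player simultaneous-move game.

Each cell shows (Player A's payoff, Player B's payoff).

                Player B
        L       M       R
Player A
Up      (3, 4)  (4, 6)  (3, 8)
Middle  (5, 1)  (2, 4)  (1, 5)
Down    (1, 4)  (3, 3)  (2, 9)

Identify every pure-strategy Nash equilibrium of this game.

Pure NE: (Up, R)

Player A against L: payoffs 3, 5, 1 → best response Middle.
Player A against M: payoffs 4, 2, 3 → best response Up.
Player A against R: payoffs 3, 1, 2 → best response Up.
Player B against Up: payoffs 4, 6, 8 → best response R.
Player B against Middle: payoffs 1, 4, 5 → best response R.
Player B against Down: payoffs 4, 3, 9 → best response R.
Mutual best responses: (Up, R).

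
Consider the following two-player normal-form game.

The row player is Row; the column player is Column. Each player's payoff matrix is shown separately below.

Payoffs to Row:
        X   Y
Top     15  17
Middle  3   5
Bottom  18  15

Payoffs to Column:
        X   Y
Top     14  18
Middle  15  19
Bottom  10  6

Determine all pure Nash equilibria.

(Top, Y) and (Bottom, X)

For each strategy profile, look for a profitable unilateral deviation.
(Top, X): Row can switch to Bottom (15 → 18). Not NE.
(Top, Y): Row gets 17, best alternative 15; Column gets 18, best alternative 14. No profitable deviation — NE.
(Middle, X): Row can switch to Top (3 → 15). Not NE.
(Middle, Y): Row can switch to Top (5 → 17). Not NE.
(Bottom, X): Row gets 18, best alternative 15; Column gets 10, best alternative 6. No profitable deviation — NE.
(Bottom, Y): Row can switch to Top (15 → 17). Not NE.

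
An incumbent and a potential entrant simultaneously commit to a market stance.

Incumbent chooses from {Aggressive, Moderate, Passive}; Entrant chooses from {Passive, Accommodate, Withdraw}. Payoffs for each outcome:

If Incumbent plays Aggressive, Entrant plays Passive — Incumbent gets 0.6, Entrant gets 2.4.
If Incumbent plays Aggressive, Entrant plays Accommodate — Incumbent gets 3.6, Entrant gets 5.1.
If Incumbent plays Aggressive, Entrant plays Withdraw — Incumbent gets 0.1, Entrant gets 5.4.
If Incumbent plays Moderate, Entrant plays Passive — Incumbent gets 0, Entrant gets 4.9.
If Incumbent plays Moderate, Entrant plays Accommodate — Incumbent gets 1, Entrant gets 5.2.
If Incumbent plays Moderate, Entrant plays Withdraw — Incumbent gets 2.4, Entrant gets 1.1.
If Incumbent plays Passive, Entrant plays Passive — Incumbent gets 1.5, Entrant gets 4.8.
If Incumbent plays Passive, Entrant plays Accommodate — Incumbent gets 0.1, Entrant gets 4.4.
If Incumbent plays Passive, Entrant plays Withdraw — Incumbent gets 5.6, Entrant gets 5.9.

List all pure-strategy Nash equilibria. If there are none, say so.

(Aggressive, Passive): Incumbent can switch to Passive (0.6 → 1.5). Not NE.
(Aggressive, Accommodate): Entrant can switch to Withdraw (5.1 → 5.4). Not NE.
(Aggressive, Withdraw): Incumbent can switch to Moderate (0.1 → 2.4). Not NE.
(Moderate, Passive): Incumbent can switch to Aggressive (0 → 0.6). Not NE.
(Moderate, Accommodate): Incumbent can switch to Aggressive (1 → 3.6). Not NE.
(Moderate, Withdraw): Incumbent can switch to Passive (2.4 → 5.6). Not NE.
(Passive, Withdraw): Incumbent gets 5.6, best alternative 2.4; Entrant gets 5.9, best alternative 4.8. No profitable deviation — NE.
(The remaining 2 profiles each have a profitable deviation by the same check.)

The unique pure-strategy Nash equilibrium is (Passive, Withdraw).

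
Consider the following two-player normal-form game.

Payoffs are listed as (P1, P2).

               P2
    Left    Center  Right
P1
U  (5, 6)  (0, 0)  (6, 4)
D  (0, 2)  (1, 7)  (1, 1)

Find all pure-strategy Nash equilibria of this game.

P1 against Left: payoffs 5, 0 → best response U.
P1 against Center: payoffs 0, 1 → best response D.
P1 against Right: payoffs 6, 1 → best response U.
P2 against U: payoffs 6, 0, 4 → best response Left.
P2 against D: payoffs 2, 7, 1 → best response Center.
Mutual best responses: (U, Left); (D, Center).

(U, Left); (D, Center)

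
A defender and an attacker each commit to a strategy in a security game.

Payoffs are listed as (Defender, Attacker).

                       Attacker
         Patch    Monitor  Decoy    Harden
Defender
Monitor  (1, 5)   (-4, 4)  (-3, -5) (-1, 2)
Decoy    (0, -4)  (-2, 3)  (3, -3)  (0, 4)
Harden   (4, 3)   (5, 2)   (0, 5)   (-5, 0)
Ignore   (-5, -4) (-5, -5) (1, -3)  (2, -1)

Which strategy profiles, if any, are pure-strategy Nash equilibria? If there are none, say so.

Pure NE: (Ignore, Harden)

(Monitor, Patch): Defender can switch to Harden (1 → 4). Not NE.
(Monitor, Monitor): Defender can switch to Decoy (-4 → -2). Not NE.
(Monitor, Decoy): Defender can switch to Decoy (-3 → 3). Not NE.
(Monitor, Harden): Defender can switch to Decoy (-1 → 0). Not NE.
(Decoy, Patch): Defender can switch to Monitor (0 → 1). Not NE.
(Decoy, Monitor): Defender can switch to Harden (-2 → 5). Not NE.
(Decoy, Decoy): Attacker can switch to Monitor (-3 → 3). Not NE.
(Decoy, Harden): Defender can switch to Ignore (0 → 2). Not NE.
(Harden, Patch): Attacker can switch to Decoy (3 → 5). Not NE.
(Harden, Monitor): Attacker can switch to Patch (2 → 3). Not NE.
(Ignore, Harden): Defender gets 2, best alternative 0; Attacker gets -1, best alternative -3. No profitable deviation — NE.
(The remaining 5 profiles each have a profitable deviation by the same check.)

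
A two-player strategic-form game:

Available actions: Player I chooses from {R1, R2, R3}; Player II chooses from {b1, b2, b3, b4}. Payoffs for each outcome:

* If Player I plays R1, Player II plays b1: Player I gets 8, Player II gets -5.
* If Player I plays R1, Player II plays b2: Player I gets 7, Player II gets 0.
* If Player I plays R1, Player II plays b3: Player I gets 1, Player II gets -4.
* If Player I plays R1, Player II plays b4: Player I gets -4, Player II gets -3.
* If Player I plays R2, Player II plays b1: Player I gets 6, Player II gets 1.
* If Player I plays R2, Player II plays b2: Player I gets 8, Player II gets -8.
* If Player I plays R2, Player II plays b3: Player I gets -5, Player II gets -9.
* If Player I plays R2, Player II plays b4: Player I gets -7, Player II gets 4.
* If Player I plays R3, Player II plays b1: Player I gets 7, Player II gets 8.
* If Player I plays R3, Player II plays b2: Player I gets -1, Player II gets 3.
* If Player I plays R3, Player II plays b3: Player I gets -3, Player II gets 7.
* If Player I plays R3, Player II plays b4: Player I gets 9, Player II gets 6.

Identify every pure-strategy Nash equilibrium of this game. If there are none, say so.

No pure-strategy Nash equilibrium.

Player I against b1: payoffs 8, 6, 7 → best response R1.
Player I against b2: payoffs 7, 8, -1 → best response R2.
Player I against b3: payoffs 1, -5, -3 → best response R1.
Player I against b4: payoffs -4, -7, 9 → best response R3.
Player II against R1: payoffs -5, 0, -4, -3 → best response b2.
Player II against R2: payoffs 1, -8, -9, 4 → best response b4.
Player II against R3: payoffs 8, 3, 7, 6 → best response b1.
No profile is a mutual best response for all players.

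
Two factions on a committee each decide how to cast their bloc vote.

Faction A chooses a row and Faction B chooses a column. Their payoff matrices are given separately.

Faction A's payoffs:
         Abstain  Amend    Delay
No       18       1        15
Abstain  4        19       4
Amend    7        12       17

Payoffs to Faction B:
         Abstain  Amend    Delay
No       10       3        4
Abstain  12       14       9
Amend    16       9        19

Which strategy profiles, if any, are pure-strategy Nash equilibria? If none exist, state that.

The pure Nash equilibria are (No, Abstain), (Abstain, Amend), (Amend, Delay).

Faction A against Abstain: payoffs 18, 4, 7 → best response No.
Faction A against Amend: payoffs 1, 19, 12 → best response Abstain.
Faction A against Delay: payoffs 15, 4, 17 → best response Amend.
Faction B against No: payoffs 10, 3, 4 → best response Abstain.
Faction B against Abstain: payoffs 12, 14, 9 → best response Amend.
Faction B against Amend: payoffs 16, 9, 19 → best response Delay.
Mutual best responses: (No, Abstain); (Abstain, Amend); (Amend, Delay).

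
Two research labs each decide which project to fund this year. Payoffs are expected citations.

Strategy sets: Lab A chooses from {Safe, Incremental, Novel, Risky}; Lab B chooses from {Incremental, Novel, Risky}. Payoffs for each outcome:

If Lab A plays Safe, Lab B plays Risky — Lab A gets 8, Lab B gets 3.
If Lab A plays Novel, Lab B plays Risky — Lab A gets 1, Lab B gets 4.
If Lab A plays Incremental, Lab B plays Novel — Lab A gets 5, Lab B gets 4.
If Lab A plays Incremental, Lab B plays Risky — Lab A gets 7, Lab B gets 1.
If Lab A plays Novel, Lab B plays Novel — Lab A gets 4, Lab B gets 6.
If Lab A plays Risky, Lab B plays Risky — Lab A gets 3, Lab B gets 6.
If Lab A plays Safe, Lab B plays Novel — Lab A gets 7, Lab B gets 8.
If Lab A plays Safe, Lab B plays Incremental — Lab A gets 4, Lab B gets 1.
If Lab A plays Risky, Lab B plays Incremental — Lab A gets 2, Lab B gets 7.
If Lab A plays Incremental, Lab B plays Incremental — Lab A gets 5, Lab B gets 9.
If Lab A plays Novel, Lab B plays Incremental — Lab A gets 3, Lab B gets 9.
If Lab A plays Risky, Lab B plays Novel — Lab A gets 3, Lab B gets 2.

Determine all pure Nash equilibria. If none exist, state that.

Mark each player's best response to every combination of opponents' strategies; a profile where every player is best-responding is a pure Nash equilibrium.
Lab A against Incremental: payoffs 4, 5, 3, 2 → best response Incremental.
Lab A against Novel: payoffs 7, 5, 4, 3 → best response Safe.
Lab A against Risky: payoffs 8, 7, 1, 3 → best response Safe.
Lab B against Safe: payoffs 1, 8, 3 → best response Novel.
Lab B against Incremental: payoffs 9, 4, 1 → best response Incremental.
Lab B against Novel: payoffs 9, 6, 4 → best response Incremental.
Lab B against Risky: payoffs 7, 2, 6 → best response Incremental.
Mutual best responses: (Safe, Novel); (Incremental, Incremental).

Pure-strategy Nash equilibria: (Safe, Novel), (Incremental, Incremental)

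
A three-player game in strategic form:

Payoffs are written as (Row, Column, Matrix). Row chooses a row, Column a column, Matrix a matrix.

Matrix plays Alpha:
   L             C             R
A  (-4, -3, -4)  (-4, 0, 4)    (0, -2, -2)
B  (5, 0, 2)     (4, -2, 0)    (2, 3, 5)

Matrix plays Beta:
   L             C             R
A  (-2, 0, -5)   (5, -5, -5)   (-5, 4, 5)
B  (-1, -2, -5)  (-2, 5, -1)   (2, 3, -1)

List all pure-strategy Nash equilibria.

(B, R, Alpha)

For each strategy profile, look for a profitable unilateral deviation.
(A, L, Alpha): Row can switch to B (-4 → 5). Not NE.
(A, L, Beta): Row can switch to B (-2 → -1). Not NE.
(A, C, Alpha): Row can switch to B (-4 → 4). Not NE.
(A, C, Beta): Column can switch to L (-5 → 0). Not NE.
(A, R, Alpha): Row can switch to B (0 → 2). Not NE.
(A, R, Beta): Row can switch to B (-5 → 2). Not NE.
(B, L, Alpha): Column can switch to R (0 → 3). Not NE.
(B, L, Beta): Column can switch to C (-2 → 5). Not NE.
(B, C, Alpha): Column can switch to L (-2 → 0). Not NE.
(B, C, Beta): Row can switch to A (-2 → 5). Not NE.
(B, R, Alpha): Row gets 2, best alternative 0; Column gets 3, best alternative 0; Matrix gets 5, best alternative -1. No profitable deviation — NE.
(B, R, Beta): Column can switch to C (3 → 5). Not NE.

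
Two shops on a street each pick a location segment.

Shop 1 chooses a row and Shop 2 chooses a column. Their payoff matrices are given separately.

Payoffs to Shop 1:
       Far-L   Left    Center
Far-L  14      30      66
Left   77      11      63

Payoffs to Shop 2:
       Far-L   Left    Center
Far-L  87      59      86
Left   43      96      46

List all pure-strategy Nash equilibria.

There is no pure-strategy Nash equilibrium.

For each player, find the best response to each opponent profile; mutual best responses are the pure NE.
Shop 1 against Far-L: payoffs 14, 77 → best response Left.
Shop 1 against Left: payoffs 30, 11 → best response Far-L.
Shop 1 against Center: payoffs 66, 63 → best response Far-L.
Shop 2 against Far-L: payoffs 87, 59, 86 → best response Far-L.
Shop 2 against Left: payoffs 43, 96, 46 → best response Left.
No profile is a mutual best response for all players.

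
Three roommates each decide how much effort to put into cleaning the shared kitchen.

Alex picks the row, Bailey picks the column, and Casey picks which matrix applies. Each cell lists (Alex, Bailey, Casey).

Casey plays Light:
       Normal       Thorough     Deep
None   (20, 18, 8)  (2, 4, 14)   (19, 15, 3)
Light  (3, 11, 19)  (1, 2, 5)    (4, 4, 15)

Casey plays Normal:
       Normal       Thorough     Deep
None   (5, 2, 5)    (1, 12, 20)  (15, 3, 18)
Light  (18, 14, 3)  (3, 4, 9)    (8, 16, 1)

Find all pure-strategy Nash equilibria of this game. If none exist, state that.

Alex against (Normal, Light): payoffs 20, 3 → best response None.
Alex against (Normal, Normal): payoffs 5, 18 → best response Light.
Alex against (Thorough, Light): payoffs 2, 1 → best response None.
Alex against (Thorough, Normal): payoffs 1, 3 → best response Light.
Alex against (Deep, Light): payoffs 19, 4 → best response None.
Alex against (Deep, Normal): payoffs 15, 8 → best response None.
Bailey against (None, Light): payoffs 18, 4, 15 → best response Normal.
Bailey against (None, Normal): payoffs 2, 12, 3 → best response Thorough.
Bailey against (Light, Light): payoffs 11, 2, 4 → best response Normal.
Bailey against (Light, Normal): payoffs 14, 4, 16 → best response Deep.
Casey against (None, Normal): payoffs 8, 5 → best response Light.
Casey against (None, Thorough): payoffs 14, 20 → best response Normal.
Casey against (None, Deep): payoffs 3, 18 → best response Normal.
Casey against (Light, Normal): payoffs 19, 3 → best response Light.
Casey against (Light, Thorough): payoffs 5, 9 → best response Normal.
Casey against (Light, Deep): payoffs 15, 1 → best response Light.
Mutual best responses: (None, Normal, Light).

Pure NE: (None, Normal, Light)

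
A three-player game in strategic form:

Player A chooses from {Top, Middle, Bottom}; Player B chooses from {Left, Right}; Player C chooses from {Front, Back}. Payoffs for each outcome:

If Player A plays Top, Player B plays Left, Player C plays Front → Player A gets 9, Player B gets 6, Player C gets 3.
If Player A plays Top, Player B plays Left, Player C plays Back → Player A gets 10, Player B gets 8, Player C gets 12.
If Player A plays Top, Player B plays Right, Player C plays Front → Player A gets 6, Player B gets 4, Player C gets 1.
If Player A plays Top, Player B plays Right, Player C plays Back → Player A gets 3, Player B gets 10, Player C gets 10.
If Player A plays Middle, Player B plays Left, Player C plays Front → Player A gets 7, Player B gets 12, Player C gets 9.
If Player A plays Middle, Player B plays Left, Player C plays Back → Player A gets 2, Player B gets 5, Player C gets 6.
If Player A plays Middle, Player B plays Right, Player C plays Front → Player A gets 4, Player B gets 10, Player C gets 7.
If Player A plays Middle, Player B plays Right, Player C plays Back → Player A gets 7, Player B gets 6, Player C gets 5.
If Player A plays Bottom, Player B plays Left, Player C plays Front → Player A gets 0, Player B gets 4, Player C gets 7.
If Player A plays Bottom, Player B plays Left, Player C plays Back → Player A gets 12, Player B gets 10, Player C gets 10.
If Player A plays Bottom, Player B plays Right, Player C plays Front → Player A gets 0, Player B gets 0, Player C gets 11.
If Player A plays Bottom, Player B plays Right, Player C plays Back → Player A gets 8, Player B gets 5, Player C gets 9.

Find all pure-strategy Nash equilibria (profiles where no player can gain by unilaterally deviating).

Player A against (Left, Front): payoffs 9, 7, 0 → best response Top.
Player A against (Left, Back): payoffs 10, 2, 12 → best response Bottom.
Player A against (Right, Front): payoffs 6, 4, 0 → best response Top.
Player A against (Right, Back): payoffs 3, 7, 8 → best response Bottom.
Player B against (Top, Front): payoffs 6, 4 → best response Left.
Player B against (Top, Back): payoffs 8, 10 → best response Right.
Player B against (Middle, Front): payoffs 12, 10 → best response Left.
Player B against (Middle, Back): payoffs 5, 6 → best response Right.
Player B against (Bottom, Front): payoffs 4, 0 → best response Left.
Player B against (Bottom, Back): payoffs 10, 5 → best response Left.
Player C against (Top, Left): payoffs 3, 12 → best response Back.
Player C against (Top, Right): payoffs 1, 10 → best response Back.
Player C against (Middle, Left): payoffs 9, 6 → best response Front.
Player C against (Middle, Right): payoffs 7, 5 → best response Front.
Player C against (Bottom, Left): payoffs 7, 10 → best response Back.
Player C against (Bottom, Right): payoffs 11, 9 → best response Front.
Mutual best responses: (Bottom, Left, Back).

The unique pure-strategy Nash equilibrium is (Bottom, Left, Back).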